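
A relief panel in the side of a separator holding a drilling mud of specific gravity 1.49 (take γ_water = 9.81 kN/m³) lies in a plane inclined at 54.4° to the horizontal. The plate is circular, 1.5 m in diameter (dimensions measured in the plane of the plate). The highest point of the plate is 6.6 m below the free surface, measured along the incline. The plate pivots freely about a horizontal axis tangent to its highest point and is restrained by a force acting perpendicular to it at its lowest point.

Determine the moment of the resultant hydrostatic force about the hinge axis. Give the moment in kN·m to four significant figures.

γ = 1.49 × 9.81 = 14.6169 kN/m³.
Let θ = 54.4° be the plate's angle to the horizontal; measure y along the incline from where the plane meets the free surface. Vertical depth h = y·sinθ with sinθ = 0.813101.
The centroid is at the centre, 0.75 m below the top of the plate, so y_c = 6.6 + 0.75 = 7.35 m and h_c = 7.35 × 0.813101 = 5.97629 m.
A = π(0.75)² = 1.76715 m².
Resultant F = γ·h_c·A = 14.6169 × 5.97629 × 1.76715 = 154.369 kN.
I_c = πr⁴/4 = π × 0.75⁴/4 = 0.248505 m⁴.
Centre of pressure: y_p = y_c + I_c/(y_c·A) = 7.35 + 0.248505/(7.35 × 1.76715) = 7.35 + 0.0191326 = 7.36913 m along the plane.
The resultant acts 0.75 + 0.0191326 = 0.769133 m (along the plate) below the hinge at the top edge, so the moment about the hinge is M = F × 0.769133 = 154.369 × 0.769133 = 118.73 kN·m.

M ≈ 118.7 kN·m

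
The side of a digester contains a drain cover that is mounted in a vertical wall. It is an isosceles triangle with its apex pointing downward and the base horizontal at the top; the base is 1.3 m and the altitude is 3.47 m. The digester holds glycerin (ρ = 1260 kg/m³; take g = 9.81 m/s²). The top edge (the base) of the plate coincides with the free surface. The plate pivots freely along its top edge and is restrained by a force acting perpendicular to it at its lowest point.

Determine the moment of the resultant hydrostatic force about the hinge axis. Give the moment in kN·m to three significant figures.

γ = ρg = 1260 × 9.81 / 1000 = 12.3606 kN/m³.
With the apex down, the centroid sits h/3 = 3.47/3 = 1.15667 m below the base (the top edge), so the centroid depth is h_c = 1.15667 m.
A = ½ × 1.3 × 3.47 = 2.2555 m².
Resultant F = γ·h_c·A = 12.3606 × 1.15667 × 2.2555 = 32.2472 kN.
I_c = b·h³/36 = 1.3 × 3.47³/36 = 1.50879 m⁴.
Centre of pressure: y_p = y_c + I_c/(y_c·A) = 1.15667 + 1.50879/(1.15667 × 2.2555) = 1.15667 + 0.578331 = 1.735 m along the plane.
The resultant acts 1.15667 + 0.578331 = 1.735 m (along the plate) below the hinge at the top edge, so the moment about the hinge is M = F × 1.735 = 32.2472 × 1.735 = 55.9489 kN·m.

M ≈ 55.9 kN·m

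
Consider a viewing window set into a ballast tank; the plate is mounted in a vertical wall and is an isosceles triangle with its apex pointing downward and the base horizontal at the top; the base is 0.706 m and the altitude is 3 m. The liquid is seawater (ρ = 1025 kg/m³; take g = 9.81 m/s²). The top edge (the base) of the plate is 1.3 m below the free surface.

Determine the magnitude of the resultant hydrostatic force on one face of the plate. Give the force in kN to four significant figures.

γ = ρg = 1025 × 9.81 / 1000 = 10.05525 kN/m³.
With the apex down, the centroid sits h/3 = 3/3 = 1 m below the base (the top edge), so the centroid depth is h_c = 1.3 + 1 = 2.3 m.
A = ½ × 0.706 × 3 = 1.059 m².
Resultant F = γ·h_c·A = 10.05525 × 2.3 × 1.059 = 24.4916 kN.

F ≈ 24.49 kN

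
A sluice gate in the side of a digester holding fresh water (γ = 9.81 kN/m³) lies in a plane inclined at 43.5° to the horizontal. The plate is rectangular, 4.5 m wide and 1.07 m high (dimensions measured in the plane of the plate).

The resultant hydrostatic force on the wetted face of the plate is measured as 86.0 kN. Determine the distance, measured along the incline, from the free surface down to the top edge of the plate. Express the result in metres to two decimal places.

γ = 9.81 kN/m³.
A = 4.5 × 1.07 = 4.815 m².
From F = γ·h_c·A, the centroid depth is h_c = 86.0/(9.81 × 4.815) = 1.82068 m.
Let θ = 43.5° be the plate's angle to the horizontal; measure y along the incline from where the plane meets the free surface. Vertical depth h = y·sinθ with sinθ = 0.688355.
Along the incline, y_c = h_c/sinθ = 1.82068/0.688355 = 2.64497 m.
The centroid lies 1.07/2 = 0.535 m below the top edge, so the top edge sits at y_top = 2.64497 − 0.535 = 2.10997 m along the incline.

y_top ≈ 2.11 m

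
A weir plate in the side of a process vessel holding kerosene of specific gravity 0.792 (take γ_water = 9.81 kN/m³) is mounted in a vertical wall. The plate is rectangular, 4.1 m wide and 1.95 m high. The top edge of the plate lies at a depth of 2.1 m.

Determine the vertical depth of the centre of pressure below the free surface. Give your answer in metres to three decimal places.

γ = 0.792 × 9.81 = 7.76952 kN/m³.
The centroid lies 1.95/2 = 0.975 m below the top edge, so the centroid depth is h_c = 2.1 + 0.975 = 3.075 m.
A = 4.1 × 1.95 = 7.995 m².
Resultant F = γ·h_c·A = 7.76952 × 3.075 × 7.995 = 191.011 kN.
I_c = b·h³/12 = 4.1 × 1.95³/12 = 2.53342 m⁴.
Centre of pressure: y_p = y_c + I_c/(y_c·A) = 3.075 + 2.53342/(3.075 × 7.995) = 3.075 + 0.103049 = 3.17805 m along the plane.

h_p = 3.178 m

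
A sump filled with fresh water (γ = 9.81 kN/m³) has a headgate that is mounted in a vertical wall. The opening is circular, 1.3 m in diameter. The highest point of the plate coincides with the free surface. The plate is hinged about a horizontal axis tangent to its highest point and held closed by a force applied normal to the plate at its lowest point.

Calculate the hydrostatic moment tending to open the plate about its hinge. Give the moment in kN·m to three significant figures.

γ = 9.81 kN/m³.
The centroid is at the centre, 0.65 m below the top of the plate, so the centroid depth is h_c = 0.65 m.
A = π(0.65)² = 1.32732 m².
Resultant F = γ·h_c·A = 9.81 × 0.65 × 1.32732 = 8.46366 kN.
I_c = πr⁴/4 = π × 0.65⁴/4 = 0.140198 m⁴.
Centre of pressure: y_p = y_c + I_c/(y_c·A) = 0.65 + 0.140198/(0.65 × 1.32732) = 0.65 + 0.1625 = 0.8125 m along the plane.
The resultant acts 0.65 + 0.1625 = 0.8125 m (along the plate) below the hinge at the top edge, so the moment about the hinge is M = F × 0.8125 = 8.46366 × 0.8125 = 6.87672 kN·m.

M ≈ 6.88 kN·m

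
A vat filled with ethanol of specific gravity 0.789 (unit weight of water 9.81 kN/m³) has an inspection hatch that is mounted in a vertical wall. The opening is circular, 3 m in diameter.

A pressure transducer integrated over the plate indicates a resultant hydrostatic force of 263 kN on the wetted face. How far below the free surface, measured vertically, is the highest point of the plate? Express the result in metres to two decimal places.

d_top ≈ 3.31 m

γ = 0.789 × 9.81 = 7.74009 kN/m³.
A = π(1.5)² = 7.06858 m².
From F = γ·h_c·A, the centroid depth is h_c = 263/(7.74009 × 7.06858) = 4.80704 m.
The centroid is at the centre, 1.5 m below the top of the plate, so the highest point sits at h_top = 4.80704 − 1.5 = 3.30704 m below the surface.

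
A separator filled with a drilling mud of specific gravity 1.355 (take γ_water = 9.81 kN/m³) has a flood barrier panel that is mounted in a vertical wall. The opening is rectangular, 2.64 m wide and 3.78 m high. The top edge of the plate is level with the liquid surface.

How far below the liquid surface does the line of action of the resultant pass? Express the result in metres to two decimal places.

h_p = 2.52 m

γ = 1.355 × 9.81 = 13.29255 kN/m³.
The centroid lies 3.78/2 = 1.89 m below the top edge, so the centroid depth is h_c = 1.89 m.
A = 2.64 × 3.78 = 9.9792 m².
Resultant F = γ·h_c·A = 13.29255 × 1.89 × 9.9792 = 250.707 kN.
I_c = b·h³/12 = 2.64 × 3.78³/12 = 11.8822 m⁴.
Centre of pressure: y_p = y_c + I_c/(y_c·A) = 1.89 + 11.8822/(1.89 × 9.9792) = 1.89 + 0.629998 = 2.52 m along the plane.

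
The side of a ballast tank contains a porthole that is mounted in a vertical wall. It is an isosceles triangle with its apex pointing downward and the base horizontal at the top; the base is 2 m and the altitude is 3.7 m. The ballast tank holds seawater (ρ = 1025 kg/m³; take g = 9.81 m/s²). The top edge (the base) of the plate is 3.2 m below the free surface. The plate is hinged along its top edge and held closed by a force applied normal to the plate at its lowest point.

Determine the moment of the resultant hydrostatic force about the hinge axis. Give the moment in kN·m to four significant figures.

M ≈ 231.7 kN·m

γ = ρg = 1025 × 9.81 / 1000 = 10.05525 kN/m³.
With the apex down, the centroid sits h/3 = 3.7/3 = 1.23333 m below the base (the top edge), so the centroid depth is h_c = 3.2 + 1.23333 = 4.43333 m.
A = ½ × 2 × 3.7 = 3.7 m².
Resultant F = γ·h_c·A = 10.05525 × 4.43333 × 3.7 = 164.939 kN.
I_c = b·h³/36 = 2 × 3.7³/36 = 2.81406 m⁴.
Centre of pressure: y_p = y_c + I_c/(y_c·A) = 4.43333 + 2.81406/(4.43333 × 3.7) = 4.43333 + 0.171554 = 4.60488 m along the plane.
The resultant acts 1.23333 + 0.171554 = 1.40488 m (along the plate) below the hinge at the top edge, so the moment about the hinge is M = F × 1.40488 = 164.939 × 1.40488 = 231.72 kN·m.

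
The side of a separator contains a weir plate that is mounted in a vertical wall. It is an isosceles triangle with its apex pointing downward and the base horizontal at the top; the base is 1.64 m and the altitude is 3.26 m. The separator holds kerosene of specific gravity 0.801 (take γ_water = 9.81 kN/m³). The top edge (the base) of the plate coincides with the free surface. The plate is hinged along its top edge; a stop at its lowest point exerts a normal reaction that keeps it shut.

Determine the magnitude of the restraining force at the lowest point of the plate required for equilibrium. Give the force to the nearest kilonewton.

γ = 0.801 × 9.81 = 7.85781 kN/m³.
With the apex down, the centroid sits h/3 = 3.26/3 = 1.08667 m below the base (the top edge), so the centroid depth is h_c = 1.08667 m.
A = ½ × 1.64 × 3.26 = 2.6732 m².
Resultant F = γ·h_c·A = 7.85781 × 1.08667 × 2.6732 = 22.826 kN.
I_c = b·h³/36 = 1.64 × 3.26³/36 = 1.57832 m⁴.
Centre of pressure: y_p = y_c + I_c/(y_c·A) = 1.08667 + 1.57832/(1.08667 × 2.6732) = 1.08667 + 0.543333 = 1.63 m along the plane.
The resultant acts 1.08667 + 0.543333 = 1.63 m (along the plate) below the hinge at the top edge, so the moment about the hinge is M = F × 1.63 = 22.826 × 1.63 = 37.2064 kN·m.
A normal force at the bottom, 3.26 m from the hinge, must supply this moment: P = 37.2064/3.26 = 11.413 kN.

P ≈ 11 kN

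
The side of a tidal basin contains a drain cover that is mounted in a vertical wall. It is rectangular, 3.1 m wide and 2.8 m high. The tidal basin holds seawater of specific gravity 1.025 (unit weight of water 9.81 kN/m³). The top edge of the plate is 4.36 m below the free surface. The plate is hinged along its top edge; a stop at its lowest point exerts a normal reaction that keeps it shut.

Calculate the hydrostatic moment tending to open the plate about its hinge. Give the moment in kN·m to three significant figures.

M ≈ 761 kN·m

γ = 1.025 × 9.81 = 10.05525 kN/m³.
The centroid lies 2.8/2 = 1.4 m below the top edge, so the centroid depth is h_c = 4.36 + 1.4 = 5.76 m.
A = 3.1 × 2.8 = 8.68 m².
Resultant F = γ·h_c·A = 10.05525 × 5.76 × 8.68 = 502.73 kN.
I_c = b·h³/12 = 3.1 × 2.8³/12 = 5.67093 m⁴.
Centre of pressure: y_p = y_c + I_c/(y_c·A) = 5.76 + 5.67093/(5.76 × 8.68) = 5.76 + 0.113426 = 5.87343 m along the plane.
The resultant acts 1.4 + 0.113426 = 1.51343 m (along the plate) below the hinge at the top edge, so the moment about the hinge is M = F × 1.51343 = 502.73 × 1.51343 = 760.847 kN·m.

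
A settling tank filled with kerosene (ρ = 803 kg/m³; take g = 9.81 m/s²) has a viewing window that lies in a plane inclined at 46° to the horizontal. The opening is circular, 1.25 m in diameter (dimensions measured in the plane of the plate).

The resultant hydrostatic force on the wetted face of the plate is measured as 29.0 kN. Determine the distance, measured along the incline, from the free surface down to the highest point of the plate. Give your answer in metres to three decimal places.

γ = ρg = 803 × 9.81 / 1000 = 7.87743 kN/m³.
A = π(0.625)² = 1.22718 m².
From F = γ·h_c·A, the centroid depth is h_c = 29.0/(7.87743 × 1.22718) = 2.99989 m.
Let θ = 46° be the plate's angle to the horizontal; measure y along the incline from where the plane meets the free surface. Vertical depth h = y·sinθ with sinθ = 0.719340.
Along the incline, y_c = h_c/sinθ = 2.99989/0.719340 = 4.17034 m.
The centroid is at the centre, 0.625 m below the top of the plate, so the highest point sits at y_top = 4.17034 − 0.625 = 3.54534 m along the incline.

y_top ≈ 3.545 m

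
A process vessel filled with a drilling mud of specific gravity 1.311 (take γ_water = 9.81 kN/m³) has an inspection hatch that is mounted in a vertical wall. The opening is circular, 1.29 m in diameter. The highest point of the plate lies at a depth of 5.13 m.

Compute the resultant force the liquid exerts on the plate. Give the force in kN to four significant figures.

γ = 1.311 × 9.81 = 12.86091 kN/m³.
The centroid is at the centre, 0.645 m below the top of the plate, so the centroid depth is h_c = 5.13 + 0.645 = 5.775 m.
A = π(0.645)² = 1.30698 m².
Resultant F = γ·h_c·A = 12.86091 × 5.775 × 1.30698 = 97.0717 kN.

F ≈ 97.07 kN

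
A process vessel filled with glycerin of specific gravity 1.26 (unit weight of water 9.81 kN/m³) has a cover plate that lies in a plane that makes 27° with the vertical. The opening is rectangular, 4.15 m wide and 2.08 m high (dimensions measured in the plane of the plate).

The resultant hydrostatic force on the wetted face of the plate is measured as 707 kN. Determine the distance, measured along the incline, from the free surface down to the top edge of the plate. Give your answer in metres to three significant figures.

y_top ≈ 6.40 m

γ = 1.26 × 9.81 = 12.3606 kN/m³.
A = 4.15 × 2.08 = 8.632 m².
From F = γ·h_c·A, the centroid depth is h_c = 707/(12.3606 × 8.632) = 6.62626 m.
The plate makes 27° with the vertical, i.e. θ = 90° − 27° = 63° to the horizontal. Measuring y along the incline from the free-surface line, vertical depth h = y·sinθ with sinθ = 0.891007.
Along the incline, y_c = h_c/sinθ = 6.62626/0.891007 = 7.43682 m.
The centroid lies 2.08/2 = 1.04 m below the top edge, so the top edge sits at y_top = 7.43682 − 1.04 = 6.39682 m along the incline.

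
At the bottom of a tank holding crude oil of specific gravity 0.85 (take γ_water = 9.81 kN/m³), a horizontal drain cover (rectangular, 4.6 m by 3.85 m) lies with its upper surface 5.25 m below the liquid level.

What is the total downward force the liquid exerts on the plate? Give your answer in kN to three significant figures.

F ≈ 775 kN

γ = 0.85 × 9.81 = 8.3385 kN/m³.
The plate is horizontal, so pressure is uniform at p = γ·h = 8.3385 × 5.25 = 43.7771 kN/m².
A = 4.6 × 3.85 = 17.71 m².
F = p·A = 43.7771 × 17.71 = 775.292 kN.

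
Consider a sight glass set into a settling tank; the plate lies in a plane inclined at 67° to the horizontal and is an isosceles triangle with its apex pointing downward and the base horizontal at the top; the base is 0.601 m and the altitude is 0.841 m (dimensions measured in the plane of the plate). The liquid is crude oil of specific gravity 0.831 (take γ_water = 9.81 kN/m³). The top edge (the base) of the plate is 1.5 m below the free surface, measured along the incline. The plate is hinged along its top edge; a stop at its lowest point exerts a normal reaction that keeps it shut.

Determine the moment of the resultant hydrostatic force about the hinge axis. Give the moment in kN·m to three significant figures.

γ = 0.831 × 9.81 = 8.15211 kN/m³.
Let θ = 67° be the plate's angle to the horizontal; measure y along the incline from where the plane meets the free surface. Vertical depth h = y·sinθ with sinθ = 0.920505.
With the apex down, the centroid sits h/3 = 0.841/3 = 0.280333 m below the base (the top edge), so y_c = 1.5 + 0.280333 = 1.78033 m and h_c = 1.78033 × 0.920505 = 1.6388 m.
A = ½ × 0.601 × 0.841 = 0.25272 m².
Resultant F = γ·h_c·A = 8.15211 × 1.6388 × 0.25272 = 3.37626 kN.
I_c = b·h³/36 = 0.601 × 0.841³/36 = 0.00993024 m⁴.
Centre of pressure: y_p = y_c + I_c/(y_c·A) = 1.78033 + 0.00993024/(1.78033 × 0.25272) = 1.78033 + 0.0220709 = 1.8024 m along the plane.
The resultant acts 0.280333 + 0.0220709 = 0.302404 m (along the plate) below the hinge at the top edge, so the moment about the hinge is M = F × 0.302404 = 3.37626 × 0.302404 = 1.02099 kN·m.

M ≈ 1.02 kN·m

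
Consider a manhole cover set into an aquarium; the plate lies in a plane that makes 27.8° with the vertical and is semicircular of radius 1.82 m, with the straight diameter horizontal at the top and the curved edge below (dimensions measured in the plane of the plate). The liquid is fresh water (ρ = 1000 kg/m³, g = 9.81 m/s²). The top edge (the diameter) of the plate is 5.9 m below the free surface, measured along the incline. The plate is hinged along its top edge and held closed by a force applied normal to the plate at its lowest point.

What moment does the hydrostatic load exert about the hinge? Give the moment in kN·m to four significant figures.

M ≈ 243.2 kN·m

γ = ρg = 1000 × 9.81 = 9810 N/m³ = 9.81 kN/m³.
The plate makes 27.8° with the vertical, i.e. θ = 90° − 27.8° = 62.2° to the horizontal. Measuring y along the incline from the free-surface line, vertical depth h = y·sinθ with sinθ = 0.884581.
The centroid of a semicircle lies 4r/(3π) = 0.772432 m from the diameter, here below the top edge, so y_c = 5.9 + 0.772432 = 6.67243 m and h_c = 6.67243 × 0.884581 = 5.9023 m.
A = πr²/2 = π × 1.82²/2 = 5.20311 m².
Resultant F = γ·h_c·A = 9.81 × 5.9023 × 5.20311 = 301.268 kN.
I_c = (π/8 − 8/(9π))·r⁴ = 0.109757 × 1.82⁴ = 1.20425 m⁴.
Centre of pressure: y_p = y_c + I_c/(y_c·A) = 6.67243 + 1.20425/(6.67243 × 5.20311) = 6.67243 + 0.0346872 = 6.70712 m along the plane.
The resultant acts 0.772432 + 0.0346872 = 0.807119 m (along the plate) below the hinge at the top edge, so the moment about the hinge is M = F × 0.807119 = 301.268 × 0.807119 = 243.159 kN·m.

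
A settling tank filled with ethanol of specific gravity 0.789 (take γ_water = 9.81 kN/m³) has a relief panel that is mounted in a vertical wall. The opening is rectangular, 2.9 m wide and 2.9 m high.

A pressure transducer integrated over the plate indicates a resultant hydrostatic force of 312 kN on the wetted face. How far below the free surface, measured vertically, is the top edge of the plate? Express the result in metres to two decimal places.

d_top ≈ 3.34 m

γ = 0.789 × 9.81 = 7.74009 kN/m³.
A = 2.9 × 2.9 = 8.41 m².
From F = γ·h_c·A, the centroid depth is h_c = 312/(7.74009 × 8.41) = 4.79306 m.
The centroid lies 2.9/2 = 1.45 m below the top edge, so the top edge sits at h_top = 4.79306 − 1.45 = 3.34306 m below the surface.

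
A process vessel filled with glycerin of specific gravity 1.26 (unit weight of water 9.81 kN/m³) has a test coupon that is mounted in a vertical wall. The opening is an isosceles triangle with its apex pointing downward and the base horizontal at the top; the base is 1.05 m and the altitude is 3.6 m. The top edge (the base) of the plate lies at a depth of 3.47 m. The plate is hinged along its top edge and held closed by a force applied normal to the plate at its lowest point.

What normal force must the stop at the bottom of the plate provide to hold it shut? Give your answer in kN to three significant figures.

γ = 1.26 × 9.81 = 12.3606 kN/m³.
With the apex down, the centroid sits h/3 = 3.6/3 = 1.2 m below the base (the top edge), so the centroid depth is h_c = 3.47 + 1.2 = 4.67 m.
A = ½ × 1.05 × 3.6 = 1.89 m².
Resultant F = γ·h_c·A = 12.3606 × 4.67 × 1.89 = 109.098 kN.
I_c = b·h³/36 = 1.05 × 3.6³/36 = 1.3608 m⁴.
Centre of pressure: y_p = y_c + I_c/(y_c·A) = 4.67 + 1.3608/(4.67 × 1.89) = 4.67 + 0.154176 = 4.82418 m along the plane.
The resultant acts 1.2 + 0.154176 = 1.35418 m (along the plate) below the hinge at the top edge, so the moment about the hinge is M = F × 1.35418 = 109.098 × 1.35418 = 147.738 kN·m.
A normal force at the bottom, 3.6 m from the hinge, must supply this moment: P = 147.738/3.6 = 41.0383 kN.

P ≈ 41.0 kN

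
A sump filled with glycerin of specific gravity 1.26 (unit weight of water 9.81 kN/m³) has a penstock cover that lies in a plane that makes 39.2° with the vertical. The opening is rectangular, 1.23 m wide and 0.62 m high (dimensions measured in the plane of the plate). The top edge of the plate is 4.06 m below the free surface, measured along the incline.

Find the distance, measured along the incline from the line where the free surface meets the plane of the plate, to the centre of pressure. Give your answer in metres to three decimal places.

y_p = 4.377 m

γ = 1.26 × 9.81 = 12.3606 kN/m³.
The plate makes 39.2° with the vertical, i.e. θ = 90° − 39.2° = 50.8° to the horizontal. Measuring y along the incline from the free-surface line, vertical depth h = y·sinθ with sinθ = 0.774944.
The centroid lies 0.62/2 = 0.31 m below the top edge, so y_c = 4.06 + 0.31 = 4.37 m and h_c = 4.37 × 0.774944 = 3.38651 m.
A = 1.23 × 0.62 = 0.7626 m².
Resultant F = γ·h_c·A = 12.3606 × 3.38651 × 0.7626 = 31.9219 kN.
I_c = b·h³/12 = 1.23 × 0.62³/12 = 0.0244286 m⁴.
Centre of pressure: y_p = y_c + I_c/(y_c·A) = 4.37 + 0.0244286/(4.37 × 0.7626) = 4.37 + 0.00733028 = 4.37733 m along the plane.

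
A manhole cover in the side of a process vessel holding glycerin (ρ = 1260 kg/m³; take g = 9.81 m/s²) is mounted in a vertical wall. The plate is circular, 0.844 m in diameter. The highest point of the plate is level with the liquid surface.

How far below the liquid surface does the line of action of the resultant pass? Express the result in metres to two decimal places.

γ = ρg = 1260 × 9.81 / 1000 = 12.3606 kN/m³.
The centroid is at the centre, 0.422 m below the top of the plate, so the centroid depth is h_c = 0.422 m.
A = π(0.422)² = 0.559467 m².
Resultant F = γ·h_c·A = 12.3606 × 0.422 × 0.559467 = 2.91828 kN.
I_c = πr⁴/4 = π × 0.422⁴/4 = 0.024908 m⁴.
Centre of pressure: y_p = y_c + I_c/(y_c·A) = 0.422 + 0.024908/(0.422 × 0.559467) = 0.422 + 0.1055 = 0.5275 m along the plane.

h_p = 0.53 m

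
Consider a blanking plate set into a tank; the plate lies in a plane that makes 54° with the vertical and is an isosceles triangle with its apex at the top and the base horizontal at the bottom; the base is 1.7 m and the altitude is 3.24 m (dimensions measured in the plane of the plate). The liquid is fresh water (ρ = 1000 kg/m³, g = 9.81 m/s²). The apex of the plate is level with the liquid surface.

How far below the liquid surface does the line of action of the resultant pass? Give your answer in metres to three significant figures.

h_p = 1.43 m

γ = ρg = 1000 × 9.81 = 9810 N/m³ = 9.81 kN/m³.
The plate makes 54° with the vertical, i.e. θ = 90° − 54° = 36° to the horizontal. Measuring y along the incline from the free-surface line, vertical depth h = y·sinθ with sinθ = 0.587785.
With the apex up, the centroid sits 2h/3 = 2 × 3.24/3 = 2.16 m below the apex, so y_c = 2.16 m and h_c = 2.16 × 0.587785 = 1.26962 m.
A = ½ × 1.7 × 3.24 = 2.754 m².
Resultant F = γ·h_c·A = 9.81 × 1.26962 × 2.754 = 34.301 kN.
I_c = b·h³/36 = 1.7 × 3.24³/36 = 1.60613 m⁴.
Centre of pressure: y_p = y_c + I_c/(y_c·A) = 2.16 + 1.60613/(2.16 × 2.754) = 2.16 + 0.27 = 2.43 m along the plane.
Vertically, h_p = y_p·sinθ = 2.43 × 0.587785 = 1.42832 m.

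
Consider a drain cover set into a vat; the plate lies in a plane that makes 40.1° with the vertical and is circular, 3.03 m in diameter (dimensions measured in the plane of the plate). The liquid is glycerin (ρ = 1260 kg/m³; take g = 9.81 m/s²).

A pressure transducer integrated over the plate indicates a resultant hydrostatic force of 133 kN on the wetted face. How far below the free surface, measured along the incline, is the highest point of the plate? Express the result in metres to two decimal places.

y_top ≈ 0.44 m

γ = ρg = 1260 × 9.81 / 1000 = 12.3606 kN/m³.
A = π(1.515)² = 7.21066 m².
From F = γ·h_c·A, the centroid depth is h_c = 133/(12.3606 × 7.21066) = 1.49223 m.
The plate makes 40.1° with the vertical, i.e. θ = 90° − 40.1° = 49.9° to the horizontal. Measuring y along the incline from the free-surface line, vertical depth h = y·sinθ with sinθ = 0.764921.
Along the incline, y_c = h_c/sinθ = 1.49223/0.764921 = 1.95083 m.
The centroid is at the centre, 1.515 m below the top of the plate, so the highest point sits at y_top = 1.95083 − 1.515 = 0.43583 m along the incline.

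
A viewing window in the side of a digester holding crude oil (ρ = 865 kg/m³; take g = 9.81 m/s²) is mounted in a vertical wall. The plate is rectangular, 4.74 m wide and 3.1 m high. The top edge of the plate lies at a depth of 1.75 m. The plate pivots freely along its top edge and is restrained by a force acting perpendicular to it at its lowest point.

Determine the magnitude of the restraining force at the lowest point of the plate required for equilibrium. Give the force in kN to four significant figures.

γ = ρg = 865 × 9.81 / 1000 = 8.48565 kN/m³.
The centroid lies 3.1/2 = 1.55 m below the top edge, so the centroid depth is h_c = 1.75 + 1.55 = 3.3 m.
A = 4.74 × 3.1 = 14.694 m².
Resultant F = γ·h_c·A = 8.48565 × 3.3 × 14.694 = 411.471 kN.
I_c = b·h³/12 = 4.74 × 3.1³/12 = 11.7674 m⁴.
Centre of pressure: y_p = y_c + I_c/(y_c·A) = 3.3 + 11.7674/(3.3 × 14.694) = 3.3 + 0.242676 = 3.54268 m along the plane.
The resultant acts 1.55 + 0.242676 = 1.79268 m (along the plate) below the hinge at the top edge, so the moment about the hinge is M = F × 1.79268 = 411.471 × 1.79268 = 737.636 kN·m.
A normal force at the bottom, 3.1 m from the hinge, must supply this moment: P = 737.636/3.1 = 237.947 kN.

P ≈ 237.9 kN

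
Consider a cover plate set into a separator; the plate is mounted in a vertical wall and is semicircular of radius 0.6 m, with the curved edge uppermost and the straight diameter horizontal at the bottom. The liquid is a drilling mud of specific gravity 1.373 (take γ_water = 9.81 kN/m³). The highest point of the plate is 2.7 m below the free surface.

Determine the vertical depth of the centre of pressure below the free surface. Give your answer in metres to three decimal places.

γ = 1.373 × 9.81 = 13.46913 kN/m³.
The centroid lies 4r/(3π) = 0.254648 m above the diameter, so r − 4r/(3π) = 0.6 − 0.254648 = 0.345352 m below the topmost point, so the centroid depth is h_c = 2.7 + 0.345352 = 3.04535 m.
A = πr²/2 = π × 0.6²/2 = 0.565487 m².
Resultant F = γ·h_c·A = 13.46913 × 3.04535 × 0.565487 = 23.1953 kN.
I_c = (π/8 − 8/(9π))·r⁴ = 0.109757 × 0.6⁴ = 0.0142245 m⁴.
Centre of pressure: y_p = y_c + I_c/(y_c·A) = 3.04535 + 0.0142245/(3.04535 × 0.565487) = 3.04535 + 0.00825995 = 3.05361 m along the plane.

h_p = 3.054 m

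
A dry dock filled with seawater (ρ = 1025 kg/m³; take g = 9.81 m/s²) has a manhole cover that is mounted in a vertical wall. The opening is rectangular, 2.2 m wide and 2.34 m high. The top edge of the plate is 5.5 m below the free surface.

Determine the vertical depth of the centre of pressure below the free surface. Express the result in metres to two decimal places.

γ = ρg = 1025 × 9.81 / 1000 = 10.05525 kN/m³.
The centroid lies 2.34/2 = 1.17 m below the top edge, so the centroid depth is h_c = 5.5 + 1.17 = 6.67 m.
A = 2.2 × 2.34 = 5.148 m².
Resultant F = γ·h_c·A = 10.05525 × 6.67 × 5.148 = 345.269 kN.
I_c = b·h³/12 = 2.2 × 2.34³/12 = 2.34903 m⁴.
Centre of pressure: y_p = y_c + I_c/(y_c·A) = 6.67 + 2.34903/(6.67 × 5.148) = 6.67 + 0.0684107 = 6.73841 m along the plane.

h_p = 6.74 m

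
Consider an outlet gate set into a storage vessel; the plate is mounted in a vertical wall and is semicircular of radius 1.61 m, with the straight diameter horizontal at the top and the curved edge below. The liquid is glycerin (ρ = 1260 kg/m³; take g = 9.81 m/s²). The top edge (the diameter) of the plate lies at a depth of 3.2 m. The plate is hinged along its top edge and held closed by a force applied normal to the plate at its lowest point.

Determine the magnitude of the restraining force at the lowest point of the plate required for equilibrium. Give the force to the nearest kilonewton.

γ = ρg = 1260 × 9.81 / 1000 = 12.3606 kN/m³.
The centroid of a semicircle lies 4r/(3π) = 0.683305 m from the diameter, here below the top edge, so the centroid depth is h_c = 3.2 + 0.683305 = 3.88331 m.
A = πr²/2 = π × 1.61²/2 = 4.07166 m².
Resultant F = γ·h_c·A = 12.3606 × 3.88331 × 4.07166 = 195.44 kN.
I_c = (π/8 − 8/(9π))·r⁴ = 0.109757 × 1.61⁴ = 0.737455 m⁴.
Centre of pressure: y_p = y_c + I_c/(y_c·A) = 3.88331 + 0.737455/(3.88331 × 4.07166) = 3.88331 + 0.0466404 = 3.92995 m along the plane.
The resultant acts 0.683305 + 0.0466404 = 0.729945 m (along the plate) below the hinge at the top edge, so the moment about the hinge is M = F × 0.729945 = 195.44 × 0.729945 = 142.66 kN·m.
A normal force at the bottom, 1.61 m from the hinge, must supply this moment: P = 142.66/1.61 = 88.6087 kN.

P ≈ 89 kN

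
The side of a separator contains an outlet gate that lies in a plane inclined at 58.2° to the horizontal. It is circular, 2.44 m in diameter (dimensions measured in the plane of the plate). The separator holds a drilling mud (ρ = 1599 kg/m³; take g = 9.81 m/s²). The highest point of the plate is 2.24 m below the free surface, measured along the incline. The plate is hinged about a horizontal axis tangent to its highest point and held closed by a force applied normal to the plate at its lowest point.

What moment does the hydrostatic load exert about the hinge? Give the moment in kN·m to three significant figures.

M ≈ 286 kN·m

γ = ρg = 1599 × 9.81 / 1000 = 15.68619 kN/m³.
Let θ = 58.2° be the plate's angle to the horizontal; measure y along the incline from where the plane meets the free surface. Vertical depth h = y·sinθ with sinθ = 0.849893.
The centroid is at the centre, 1.22 m below the top of the plate, so y_c = 2.24 + 1.22 = 3.46 m and h_c = 3.46 × 0.849893 = 2.94063 m.
A = π(1.22)² = 4.67595 m².
Resultant F = γ·h_c·A = 15.68619 × 2.94063 × 4.67595 = 215.689 kN.
I_c = πr⁴/4 = π × 1.22⁴/4 = 1.73992 m⁴.
Centre of pressure: y_p = y_c + I_c/(y_c·A) = 3.46 + 1.73992/(3.46 × 4.67595) = 3.46 + 0.107543 = 3.56754 m along the plane.
The resultant acts 1.22 + 0.107543 = 1.32754 m (along the plate) below the hinge at the top edge, so the moment about the hinge is M = F × 1.32754 = 215.689 × 1.32754 = 286.336 kN·m.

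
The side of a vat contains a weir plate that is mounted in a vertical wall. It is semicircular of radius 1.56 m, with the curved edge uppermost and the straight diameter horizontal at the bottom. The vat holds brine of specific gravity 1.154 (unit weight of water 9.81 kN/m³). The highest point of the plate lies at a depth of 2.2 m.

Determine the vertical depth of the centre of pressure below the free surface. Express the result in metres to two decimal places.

h_p = 3.15 m

γ = 1.154 × 9.81 = 11.32074 kN/m³.
The centroid lies 4r/(3π) = 0.662085 m above the diameter, so r − 4r/(3π) = 1.56 − 0.662085 = 0.897915 m below the topmost point, so the centroid depth is h_c = 2.2 + 0.897915 = 3.09792 m.
A = πr²/2 = π × 1.56²/2 = 3.82269 m².
Resultant F = γ·h_c·A = 11.32074 × 3.09792 × 3.82269 = 134.065 kN.
I_c = (π/8 − 8/(9π))·r⁴ = 0.109757 × 1.56⁴ = 0.650026 m⁴.
Centre of pressure: y_p = y_c + I_c/(y_c·A) = 3.09792 + 0.650026/(3.09792 × 3.82269) = 3.09792 + 0.0548898 = 3.15281 m along the plane.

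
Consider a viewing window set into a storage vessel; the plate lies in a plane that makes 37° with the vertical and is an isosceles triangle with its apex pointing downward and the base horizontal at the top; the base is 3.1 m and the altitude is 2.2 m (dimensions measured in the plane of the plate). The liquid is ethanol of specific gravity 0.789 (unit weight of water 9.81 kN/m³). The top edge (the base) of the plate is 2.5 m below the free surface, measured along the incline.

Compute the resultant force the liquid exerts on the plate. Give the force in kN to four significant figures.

γ = 0.789 × 9.81 = 7.74009 kN/m³.
The plate makes 37° with the vertical, i.e. θ = 90° − 37° = 53° to the horizontal. Measuring y along the incline from the free-surface line, vertical depth h = y·sinθ with sinθ = 0.798636.
With the apex down, the centroid sits h/3 = 2.2/3 = 0.733333 m below the base (the top edge), so y_c = 2.5 + 0.733333 = 3.23333 m and h_c = 3.23333 × 0.798636 = 2.58225 m.
A = ½ × 3.1 × 2.2 = 3.41 m².
Resultant F = γ·h_c·A = 7.74009 × 2.58225 × 3.41 = 68.1551 kN.

F ≈ 68.16 kN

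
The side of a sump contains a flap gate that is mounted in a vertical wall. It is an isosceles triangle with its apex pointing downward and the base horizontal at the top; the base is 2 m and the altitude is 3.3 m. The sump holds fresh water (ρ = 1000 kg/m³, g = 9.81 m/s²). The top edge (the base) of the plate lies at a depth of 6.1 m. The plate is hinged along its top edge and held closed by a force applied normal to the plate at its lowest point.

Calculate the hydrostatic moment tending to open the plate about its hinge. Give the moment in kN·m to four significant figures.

γ = ρg = 1000 × 9.81 = 9810 N/m³ = 9.81 kN/m³.
With the apex down, the centroid sits h/3 = 3.3/3 = 1.1 m below the base (the top edge), so the centroid depth is h_c = 6.1 + 1.1 = 7.2 m.
A = ½ × 2 × 3.3 = 3.3 m².
Resultant F = γ·h_c·A = 9.81 × 7.2 × 3.3 = 233.086 kN.
I_c = b·h³/36 = 2 × 3.3³/36 = 1.9965 m⁴.
Centre of pressure: y_p = y_c + I_c/(y_c·A) = 7.2 + 1.9965/(7.2 × 3.3) = 7.2 + 0.0840278 = 7.28403 m along the plane.
The resultant acts 1.1 + 0.0840278 = 1.18403 m (along the plate) below the hinge at the top edge, so the moment about the hinge is M = F × 1.18403 = 233.086 × 1.18403 = 275.981 kN·m.

M ≈ 276.0 kN·m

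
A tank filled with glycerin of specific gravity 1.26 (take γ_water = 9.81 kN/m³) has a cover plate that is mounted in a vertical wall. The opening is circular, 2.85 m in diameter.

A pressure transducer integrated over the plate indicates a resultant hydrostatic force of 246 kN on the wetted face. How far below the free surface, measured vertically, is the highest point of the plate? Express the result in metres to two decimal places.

d_top ≈ 1.69 m

γ = 1.26 × 9.81 = 12.3606 kN/m³.
A = π(1.425)² = 6.3794 m².
From F = γ·h_c·A, the centroid depth is h_c = 246/(12.3606 × 6.3794) = 3.11972 m.
The centroid is at the centre, 1.425 m below the top of the plate, so the highest point sits at h_top = 3.11972 − 1.425 = 1.69472 m below the surface.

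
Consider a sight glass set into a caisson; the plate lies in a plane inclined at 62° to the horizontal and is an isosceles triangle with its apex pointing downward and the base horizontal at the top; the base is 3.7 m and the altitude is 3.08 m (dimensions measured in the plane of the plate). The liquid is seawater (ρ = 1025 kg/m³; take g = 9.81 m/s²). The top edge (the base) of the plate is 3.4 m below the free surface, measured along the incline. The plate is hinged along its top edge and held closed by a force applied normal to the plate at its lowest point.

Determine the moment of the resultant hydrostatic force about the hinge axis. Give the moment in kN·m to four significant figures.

γ = ρg = 1025 × 9.81 / 1000 = 10.05525 kN/m³.
Let θ = 62° be the plate's angle to the horizontal; measure y along the incline from where the plane meets the free surface. Vertical depth h = y·sinθ with sinθ = 0.882948.
With the apex down, the centroid sits h/3 = 3.08/3 = 1.02667 m below the base (the top edge), so y_c = 3.4 + 1.02667 = 4.42667 m and h_c = 4.42667 × 0.882948 = 3.90852 m.
A = ½ × 3.7 × 3.08 = 5.698 m².
Resultant F = γ·h_c·A = 10.05525 × 3.90852 × 5.698 = 223.938 kN.
I_c = b·h³/36 = 3.7 × 3.08³/36 = 3.00297 m⁴.
Centre of pressure: y_p = y_c + I_c/(y_c·A) = 4.42667 + 3.00297/(4.42667 × 5.698) = 4.42667 + 0.119056 = 4.54573 m along the plane.
The resultant acts 1.02667 + 0.119056 = 1.14573 m (along the plate) below the hinge at the top edge, so the moment about the hinge is M = F × 1.14573 = 223.938 × 1.14573 = 256.572 kN·m.

M ≈ 256.6 kN·m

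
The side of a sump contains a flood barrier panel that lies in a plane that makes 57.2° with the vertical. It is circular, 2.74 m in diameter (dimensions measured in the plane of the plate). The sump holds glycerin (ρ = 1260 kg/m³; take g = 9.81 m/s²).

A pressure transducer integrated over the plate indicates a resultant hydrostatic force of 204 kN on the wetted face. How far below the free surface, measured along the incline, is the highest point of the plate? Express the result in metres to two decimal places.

γ = ρg = 1260 × 9.81 / 1000 = 12.3606 kN/m³.
A = π(1.37)² = 5.89646 m².
From F = γ·h_c·A, the centroid depth is h_c = 204/(12.3606 × 5.89646) = 2.79898 m.
The plate makes 57.2° with the vertical, i.e. θ = 90° − 57.2° = 32.8° to the horizontal. Measuring y along the incline from the free-surface line, vertical depth h = y·sinθ with sinθ = 0.541708.
Along the incline, y_c = h_c/sinθ = 2.79898/0.541708 = 5.16695 m.
The centroid is at the centre, 1.37 m below the top of the plate, so the highest point sits at y_top = 5.16695 − 1.37 = 3.79695 m along the incline.

y_top ≈ 3.80 m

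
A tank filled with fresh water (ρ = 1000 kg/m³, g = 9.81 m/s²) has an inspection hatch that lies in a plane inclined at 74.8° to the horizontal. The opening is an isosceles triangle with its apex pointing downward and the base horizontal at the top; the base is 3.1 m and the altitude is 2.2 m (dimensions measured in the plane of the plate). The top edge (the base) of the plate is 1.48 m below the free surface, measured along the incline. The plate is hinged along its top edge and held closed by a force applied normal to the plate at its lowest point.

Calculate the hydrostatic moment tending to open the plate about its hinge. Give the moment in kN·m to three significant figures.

γ = ρg = 1000 × 9.81 = 9810 N/m³ = 9.81 kN/m³.
Let θ = 74.8° be the plate's angle to the horizontal; measure y along the incline from where the plane meets the free surface. Vertical depth h = y·sinθ with sinθ = 0.965016.
With the apex down, the centroid sits h/3 = 2.2/3 = 0.733333 m below the base (the top edge), so y_c = 1.48 + 0.733333 = 2.21333 m and h_c = 2.21333 × 0.965016 = 2.1359 m.
A = ½ × 3.1 × 2.2 = 3.41 m².
Resultant F = γ·h_c·A = 9.81 × 2.1359 × 3.41 = 71.4503 kN.
I_c = b·h³/36 = 3.1 × 2.2³/36 = 0.916911 m⁴.
Centre of pressure: y_p = y_c + I_c/(y_c·A) = 2.21333 + 0.916911/(2.21333 × 3.41) = 2.21333 + 0.121486 = 2.33482 m along the plane.
The resultant acts 0.733333 + 0.121486 = 0.854819 m (along the plate) below the hinge at the top edge, so the moment about the hinge is M = F × 0.854819 = 71.4503 × 0.854819 = 61.0771 kN·m.

M ≈ 61.1 kN·m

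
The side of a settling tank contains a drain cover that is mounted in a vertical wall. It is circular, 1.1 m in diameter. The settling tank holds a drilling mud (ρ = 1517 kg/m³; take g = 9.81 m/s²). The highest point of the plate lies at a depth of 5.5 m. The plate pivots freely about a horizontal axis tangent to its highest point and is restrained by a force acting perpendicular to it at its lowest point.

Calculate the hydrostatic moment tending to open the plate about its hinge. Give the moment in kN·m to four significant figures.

γ = ρg = 1517 × 9.81 / 1000 = 14.88177 kN/m³.
The centroid is at the centre, 0.55 m below the top of the plate, so the centroid depth is h_c = 5.5 + 0.55 = 6.05 m.
A = π(0.55)² = 0.950332 m².
Resultant F = γ·h_c·A = 14.88177 × 6.05 × 0.950332 = 85.5629 kN.
I_c = πr⁴/4 = π × 0.55⁴/4 = 0.0718688 m⁴.
Centre of pressure: y_p = y_c + I_c/(y_c·A) = 6.05 + 0.0718688/(6.05 × 0.950332) = 6.05 + 0.0125 = 6.0625 m along the plane.
The resultant acts 0.55 + 0.0125 = 0.5625 m (along the plate) below the hinge at the top edge, so the moment about the hinge is M = F × 0.5625 = 85.5629 × 0.5625 = 48.1291 kN·m.

M ≈ 48.13 kN·m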